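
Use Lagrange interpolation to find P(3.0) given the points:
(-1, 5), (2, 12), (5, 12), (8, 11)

Lagrange interpolation formula:
P(x) = Σ yᵢ × Lᵢ(x)
where Lᵢ(x) = Π_{j≠i} (x - xⱼ)/(xᵢ - xⱼ)

L_0(3.0) = (3.0 - 2)/(-1 - 2) × (3.0 - 5)/(-1 - 5) × (3.0 - 8)/(-1 - 8) = -0.061728
L_1(3.0) = (3.0 - (-1))/(2 - (-1)) × (3.0 - 5)/(2 - 5) × (3.0 - 8)/(2 - 8) = 0.740741
L_2(3.0) = (3.0 - (-1))/(5 - (-1)) × (3.0 - 2)/(5 - 2) × (3.0 - 8)/(5 - 8) = 0.370370
L_3(3.0) = (3.0 - (-1))/(8 - (-1)) × (3.0 - 2)/(8 - 2) × (3.0 - 5)/(8 - 5) = -0.049383

P(3.0) = 5×L_0(3.0) + 12×L_1(3.0) + 12×L_2(3.0) + 11×L_3(3.0)
P(3.0) = 12.481481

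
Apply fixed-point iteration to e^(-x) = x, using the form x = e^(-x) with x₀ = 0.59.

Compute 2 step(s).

Equation: e^(-x) = x
Fixed-point form: x = e^(-x)
x₀ = 0.59

x_1 = g(0.590000) = 0.554327
x_2 = g(0.554327) = 0.574459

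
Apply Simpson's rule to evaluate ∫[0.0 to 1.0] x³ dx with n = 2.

f(x) = x³
a = 0.0, b = 1.0, n = 2
h = (b - a)/n = 0.500000

Simpson's rule: (h/3)[f(x₀) + 4f(x₁) + 2f(x₂) + ... + f(xₙ)]

x_0 = 0.0000, f(x_0) = 0.000000, coefficient = 1
x_1 = 0.5000, f(x_1) = 0.125000, coefficient = 4
x_2 = 1.0000, f(x_2) = 1.000000, coefficient = 1

I ≈ (0.500000/3) × 1.500000 = 0.250000
Exact value: 0.250000
Error: 0.000000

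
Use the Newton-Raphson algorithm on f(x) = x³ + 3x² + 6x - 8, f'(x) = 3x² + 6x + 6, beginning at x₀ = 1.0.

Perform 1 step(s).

f(x) = x³ + 3x² + 6x - 8
f'(x) = 3x² + 6x + 6
x₀ = 1.0

Newton-Raphson formula: x_{n+1} = x_n - f(x_n)/f'(x_n)

Iteration 1:
  f(1.000000) = 2.000000
  f'(1.000000) = 15.000000
  x_1 = 1.000000 - 2.000000/15.000000 = 0.866667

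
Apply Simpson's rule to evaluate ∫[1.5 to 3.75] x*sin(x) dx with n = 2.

f(x) = x*sin(x)
a = 1.5, b = 3.75, n = 2
h = (b - a)/n = 1.125000

Simpson's rule: (h/3)[f(x₀) + 4f(x₁) + 2f(x₂) + ... + f(xₙ)]

x_0 = 1.5000, f(x_0) = 1.496242, coefficient = 1
x_1 = 2.6250, f(x_1) = 1.296541, coefficient = 4
x_2 = 3.7500, f(x_2) = -2.143355, coefficient = 1

I ≈ (1.125000/3) × 4.539051 = 1.702144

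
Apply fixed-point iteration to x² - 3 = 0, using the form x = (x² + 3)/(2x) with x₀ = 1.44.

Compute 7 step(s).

Equation: x² - 3 = 0
Fixed-point form: x = (x² + 3)/(2x)
x₀ = 1.44

x_1 = g(1.440000) = 1.761667
x_2 = g(1.761667) = 1.732300
x_3 = g(1.732300) = 1.732051
x_4 = g(1.732051) = 1.732051
x_5 = g(1.732051) = 1.732051
x_6 = g(1.732051) = 1.732051
x_7 = g(1.732051) = 1.732051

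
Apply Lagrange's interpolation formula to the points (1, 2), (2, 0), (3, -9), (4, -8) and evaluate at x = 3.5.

Lagrange interpolation formula:
P(x) = Σ yᵢ × Lᵢ(x)
where Lᵢ(x) = Π_{j≠i} (x - xⱼ)/(xᵢ - xⱼ)

L_0(3.5) = (3.5 - 2)/(1 - 2) × (3.5 - 3)/(1 - 3) × (3.5 - 4)/(1 - 4) = 0.062500
L_1(3.5) = (3.5 - 1)/(2 - 1) × (3.5 - 3)/(2 - 3) × (3.5 - 4)/(2 - 4) = -0.312500
L_2(3.5) = (3.5 - 1)/(3 - 1) × (3.5 - 2)/(3 - 2) × (3.5 - 4)/(3 - 4) = 0.937500
L_3(3.5) = (3.5 - 1)/(4 - 1) × (3.5 - 2)/(4 - 2) × (3.5 - 3)/(4 - 3) = 0.312500

P(3.5) = 2×L_0(3.5) + 0×L_1(3.5) + (-9)×L_2(3.5) + (-8)×L_3(3.5)
P(3.5) = -10.812500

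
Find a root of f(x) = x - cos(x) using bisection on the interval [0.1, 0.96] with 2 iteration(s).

f(x) = x - cos(x)
Initial interval: [0.1, 0.96]

Iteration 1:
  c_1 = (0.100000 + 0.960000)/2 = 0.530000
  f(c_1) = f(0.530000) = -0.332807
  f(a) × f(c) ≥ 0, new interval: [0.530000, 0.960000]
Iteration 2:
  c_2 = (0.530000 + 0.960000)/2 = 0.745000
  f(c_2) = f(0.745000) = 0.009912
  f(a) × f(c) < 0, new interval: [0.530000, 0.745000]

After 2 iteration(s), the approximation is c_2 = 0.745000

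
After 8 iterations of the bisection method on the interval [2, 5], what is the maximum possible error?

Bisection error bound: |error| ≤ (b-a)/2^n
|error| ≤ (5 - 2)/2^8 = 3/2^8
|error| ≤ 0.0117187500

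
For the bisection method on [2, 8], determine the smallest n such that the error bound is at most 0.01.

We need (b-a)/2^n ≤ 0.01
(8 - 2)/2^n ≤ 0.01
6/2^n ≤ 0.01
2^n ≥ 600
n ≥ log₂(600) = 9.23
n ≥ 10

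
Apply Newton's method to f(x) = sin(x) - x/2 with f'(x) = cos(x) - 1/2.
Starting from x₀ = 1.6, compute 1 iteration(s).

f(x) = sin(x) - x/2
f'(x) = cos(x) - 1/2
x₀ = 1.6

Newton-Raphson formula: x_{n+1} = x_n - f(x_n)/f'(x_n)

Iteration 1:
  f(1.600000) = 0.199574
  f'(1.600000) = -0.529200
  x_1 = 1.600000 - 0.199574/(-0.529200) = 1.977124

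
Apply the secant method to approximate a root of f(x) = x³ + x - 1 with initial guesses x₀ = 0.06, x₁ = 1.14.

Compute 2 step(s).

f(x) = x³ + x - 1
x₀ = 0.06, x₁ = 1.14

Secant formula: x_{n+1} = x_n - f(x_n)(x_n - x_{n-1})/(f(x_n) - f(x_{n-1}))

Iteration 1:
  f(0.060000) = -0.939784
  f(1.140000) = 1.621544
  x_2 = 1.140000 - 1.621544×(1.140000 - 0.060000)/(1.621544 - (-0.939784))
       = 0.456266
Iteration 2:
  f(1.140000) = 1.621544
  f(0.456266) = -0.448749
  x_3 = 0.456266 - (-0.448749)×(0.456266 - 1.140000)/(-0.448749 - 1.621544)
       = 0.604470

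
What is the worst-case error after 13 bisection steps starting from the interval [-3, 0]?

Bisection error bound: |error| ≤ (b-a)/2^n
|error| ≤ (0 - (-3))/2^13 = 3/2^13
|error| ≤ 0.0003662109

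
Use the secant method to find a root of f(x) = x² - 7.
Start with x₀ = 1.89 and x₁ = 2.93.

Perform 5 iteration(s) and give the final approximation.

f(x) = x² - 7
x₀ = 1.89, x₁ = 2.93

Secant formula: x_{n+1} = x_n - f(x_n)(x_n - x_{n-1})/(f(x_n) - f(x_{n-1}))

Iteration 1:
  f(1.890000) = -3.427900
  f(2.930000) = 1.584900
  x_2 = 2.930000 - 1.584900×(2.930000 - 1.890000)/(1.584900 - (-3.427900))
       = 2.601183
Iteration 2:
  f(2.930000) = 1.584900
  f(2.601183) = -0.233849
  x_3 = 2.601183 - (-0.233849)×(2.601183 - 2.930000)/(-0.233849 - 1.584900)
       = 2.643461
Iteration 3:
  f(2.601183) = -0.233849
  f(2.643461) = -0.012114
  x_4 = 2.643461 - (-0.012114)×(2.643461 - 2.601183)/(-0.012114 - (-0.233849))
       = 2.645771
Iteration 4:
  f(2.643461) = -0.012114
  f(2.645771) = 0.000103
  x_5 = 2.645771 - 0.000103×(2.645771 - 2.643461)/(0.000103 - (-0.012114))
       = 2.645751
Iteration 5:
  f(2.645771) = 0.000103
  f(2.645751) = 0.000000
  x_6 = 2.645751 - 0.000000×(2.645751 - 2.645771)/(0.000000 - 0.000103)
       = 2.645751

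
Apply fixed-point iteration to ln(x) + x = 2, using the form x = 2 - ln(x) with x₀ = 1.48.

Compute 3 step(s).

Equation: ln(x) + x = 2
Fixed-point form: x = 2 - ln(x)
x₀ = 1.48

x_1 = g(1.480000) = 1.607958
x_2 = g(1.607958) = 1.525035
x_3 = g(1.525035) = 1.577983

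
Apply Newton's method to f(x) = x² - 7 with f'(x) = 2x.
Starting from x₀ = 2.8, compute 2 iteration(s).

f(x) = x² - 7
f'(x) = 2x
x₀ = 2.8

Newton-Raphson formula: x_{n+1} = x_n - f(x_n)/f'(x_n)

Iteration 1:
  f(2.800000) = 0.840000
  f'(2.800000) = 5.600000
  x_1 = 2.800000 - 0.840000/5.600000 = 2.650000
Iteration 2:
  f(2.650000) = 0.022500
  f'(2.650000) = 5.300000
  x_2 = 2.650000 - 0.022500/5.300000 = 2.645755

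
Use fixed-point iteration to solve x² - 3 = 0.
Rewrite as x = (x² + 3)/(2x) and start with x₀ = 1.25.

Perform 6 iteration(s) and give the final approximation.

Equation: x² - 3 = 0
Fixed-point form: x = (x² + 3)/(2x)
x₀ = 1.25

x_1 = g(1.250000) = 1.825000
x_2 = g(1.825000) = 1.734418
x_3 = g(1.734418) = 1.732052
x_4 = g(1.732052) = 1.732051
x_5 = g(1.732051) = 1.732051
x_6 = g(1.732051) = 1.732051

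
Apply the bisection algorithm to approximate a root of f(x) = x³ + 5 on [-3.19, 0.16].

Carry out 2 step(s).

f(x) = x³ + 5
Initial interval: [-3.19, 0.16]

Iteration 1:
  c_1 = (-3.190000 + 0.160000)/2 = -1.515000
  f(c_1) = f(-1.515000) = 1.522734
  f(a) × f(c) < 0, new interval: [-3.190000, -1.515000]
Iteration 2:
  c_2 = (-3.190000 + (-1.515000))/2 = -2.352500
  f(c_2) = f(-2.352500) = -8.019338
  f(a) × f(c) ≥ 0, new interval: [-2.352500, -1.515000]

After 2 iteration(s), the approximation is c_2 = -2.352500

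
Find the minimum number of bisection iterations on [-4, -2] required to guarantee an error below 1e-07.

We need (b-a)/2^n ≤ 1e-07
(-2 - (-4))/2^n ≤ 1e-07
2/2^n ≤ 1e-07
2^n ≥ 20000000
n ≥ log₂(20000000) = 24.25
n ≥ 25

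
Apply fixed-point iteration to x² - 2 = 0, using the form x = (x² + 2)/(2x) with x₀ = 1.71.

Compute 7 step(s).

Equation: x² - 2 = 0
Fixed-point form: x = (x² + 2)/(2x)
x₀ = 1.71

x_1 = g(1.710000) = 1.439795
x_2 = g(1.439795) = 1.414441
x_3 = g(1.414441) = 1.414214
x_4 = g(1.414214) = 1.414214
x_5 = g(1.414214) = 1.414214
x_6 = g(1.414214) = 1.414214
x_7 = g(1.414214) = 1.414214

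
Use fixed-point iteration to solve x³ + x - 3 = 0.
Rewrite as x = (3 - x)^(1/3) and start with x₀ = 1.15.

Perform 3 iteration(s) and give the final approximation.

Equation: x³ + x - 3 = 0
Fixed-point form: x = (3 - x)^(1/3)
x₀ = 1.15

x_1 = g(1.150000) = 1.227601
x_2 = g(1.227601) = 1.210191
x_3 = g(1.210191) = 1.214140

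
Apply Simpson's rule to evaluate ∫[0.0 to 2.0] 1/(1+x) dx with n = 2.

f(x) = 1/(1+x)
a = 0.0, b = 2.0, n = 2
h = (b - a)/n = 1.000000

Simpson's rule: (h/3)[f(x₀) + 4f(x₁) + 2f(x₂) + ... + f(xₙ)]

x_0 = 0.0000, f(x_0) = 1.000000, coefficient = 1
x_1 = 1.0000, f(x_1) = 0.500000, coefficient = 4
x_2 = 2.0000, f(x_2) = 0.333333, coefficient = 1

I ≈ (1.000000/3) × 3.333333 = 1.111111
Exact value: 1.098612
Error: 0.012499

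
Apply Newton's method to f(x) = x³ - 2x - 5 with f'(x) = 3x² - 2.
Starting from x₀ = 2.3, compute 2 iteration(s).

f(x) = x³ - 2x - 5
f'(x) = 3x² - 2
x₀ = 2.3

Newton-Raphson formula: x_{n+1} = x_n - f(x_n)/f'(x_n)

Iteration 1:
  f(2.300000) = 2.567000
  f'(2.300000) = 13.870000
  x_1 = 2.300000 - 2.567000/13.870000 = 2.114924
Iteration 2:
  f(2.114924) = 0.230006
  f'(2.114924) = 11.418714
  x_2 = 2.114924 - 0.230006/11.418714 = 2.094781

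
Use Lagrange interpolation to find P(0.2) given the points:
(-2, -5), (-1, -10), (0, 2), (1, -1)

Lagrange interpolation formula:
P(x) = Σ yᵢ × Lᵢ(x)
where Lᵢ(x) = Π_{j≠i} (x - xⱼ)/(xᵢ - xⱼ)

L_0(0.2) = (0.2 - (-1))/(-2 - (-1)) × (0.2 - 0)/(-2 - 0) × (0.2 - 1)/(-2 - 1) = 0.032000
L_1(0.2) = (0.2 - (-2))/(-1 - (-2)) × (0.2 - 0)/(-1 - 0) × (0.2 - 1)/(-1 - 1) = -0.176000
L_2(0.2) = (0.2 - (-2))/(0 - (-2)) × (0.2 - (-1))/(0 - (-1)) × (0.2 - 1)/(0 - 1) = 1.056000
L_3(0.2) = (0.2 - (-2))/(1 - (-2)) × (0.2 - (-1))/(1 - (-1)) × (0.2 - 0)/(1 - 0) = 0.088000

P(0.2) = (-5)×L_0(0.2) + (-10)×L_1(0.2) + 2×L_2(0.2) + (-1)×L_3(0.2)
P(0.2) = 3.624000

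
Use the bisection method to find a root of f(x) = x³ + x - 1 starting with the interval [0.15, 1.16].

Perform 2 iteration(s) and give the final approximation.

f(x) = x³ + x - 1
Initial interval: [0.15, 1.16]

Iteration 1:
  c_1 = (0.150000 + 1.160000)/2 = 0.655000
  f(c_1) = f(0.655000) = -0.063989
  f(a) × f(c) ≥ 0, new interval: [0.655000, 1.160000]
Iteration 2:
  c_2 = (0.655000 + 1.160000)/2 = 0.907500
  f(c_2) = f(0.907500) = 0.654877
  f(a) × f(c) < 0, new interval: [0.655000, 0.907500]

After 2 iteration(s), the approximation is c_2 = 0.907500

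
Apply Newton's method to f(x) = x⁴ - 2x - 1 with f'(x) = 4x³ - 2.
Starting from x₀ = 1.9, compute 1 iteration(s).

f(x) = x⁴ - 2x - 1
f'(x) = 4x³ - 2
x₀ = 1.9

Newton-Raphson formula: x_{n+1} = x_n - f(x_n)/f'(x_n)

Iteration 1:
  f(1.900000) = 8.232100
  f'(1.900000) = 25.436000
  x_1 = 1.900000 - 8.232100/25.436000 = 1.576360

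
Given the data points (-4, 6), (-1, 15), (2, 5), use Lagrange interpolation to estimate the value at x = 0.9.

Lagrange interpolation formula:
P(x) = Σ yᵢ × Lᵢ(x)
where Lᵢ(x) = Π_{j≠i} (x - xⱼ)/(xᵢ - xⱼ)

L_0(0.9) = (0.9 - (-1))/(-4 - (-1)) × (0.9 - 2)/(-4 - 2) = -0.116111
L_1(0.9) = (0.9 - (-4))/(-1 - (-4)) × (0.9 - 2)/(-1 - 2) = 0.598889
L_2(0.9) = (0.9 - (-4))/(2 - (-4)) × (0.9 - (-1))/(2 - (-1)) = 0.517222

P(0.9) = 6×L_0(0.9) + 15×L_1(0.9) + 5×L_2(0.9)
P(0.9) = 10.872778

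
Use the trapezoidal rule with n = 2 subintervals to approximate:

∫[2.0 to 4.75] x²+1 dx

f(x) = x²+1
a = 2.0, b = 4.75, n = 2
h = (b - a)/n = 1.375000

Trapezoidal rule: (h/2)[f(x₀) + 2f(x₁) + 2f(x₂) + ... + f(xₙ)]

x_0 = 2.0000, f(x_0) = 5.000000, coefficient = 1
x_1 = 3.3750, f(x_1) = 12.390625, coefficient = 2
x_2 = 4.7500, f(x_2) = 23.562500, coefficient = 1

I ≈ (1.375000/2) × 53.343750 = 36.673828
Exact value: 35.807292
Error: 0.866536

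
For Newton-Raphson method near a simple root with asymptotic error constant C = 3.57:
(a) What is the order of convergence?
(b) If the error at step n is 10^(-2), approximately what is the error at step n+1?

(a) Newton-Raphson has quadratic (order 2) convergence near simple roots.
    This means |e_{n+1}| ≈ C|e_n|².

(b) With |e_n| = 10^(-2) and C = 3.57:
    |e_{n+1}| ≈ 3.57 × (10^(-2))² = 3.57 × 10^(-4)

(a) 2 (quadratic); (b) |e_{n+1}| ≈ 3.570e-04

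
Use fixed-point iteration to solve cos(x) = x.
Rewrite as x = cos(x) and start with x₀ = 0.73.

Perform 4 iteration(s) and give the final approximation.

Equation: cos(x) = x
Fixed-point form: x = cos(x)
x₀ = 0.73

x_1 = g(0.730000) = 0.745174
x_2 = g(0.745174) = 0.734970
x_3 = g(0.734970) = 0.741851
x_4 = g(0.741851) = 0.737219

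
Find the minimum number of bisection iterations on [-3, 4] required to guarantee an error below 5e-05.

We need (b-a)/2^n ≤ 5e-05
(4 - (-3))/2^n ≤ 5e-05
7/2^n ≤ 5e-05
2^n ≥ 140000
n ≥ log₂(140000) = 17.10
n ≥ 18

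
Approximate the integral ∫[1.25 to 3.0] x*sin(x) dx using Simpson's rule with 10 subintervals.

f(x) = x*sin(x)
a = 1.25, b = 3.0, n = 10
h = (b - a)/n = 0.175000

Simpson's rule: (h/3)[f(x₀) + 4f(x₁) + 2f(x₂) + ... + f(xₙ)]

x_0 = 1.2500, f(x_0) = 1.186231, coefficient = 1
x_1 = 1.4250, f(x_1) = 1.409882, coefficient = 4
x_2 = 1.6000, f(x_2) = 1.599318, coefficient = 2
x_3 = 1.7750, f(x_3) = 1.738120, coefficient = 4
x_4 = 1.9500, f(x_4) = 1.811471, coefficient = 2
x_5 = 2.1250, f(x_5) = 1.806930, coefficient = 4
x_6 = 2.3000, f(x_6) = 1.715122, coefficient = 2
x_7 = 2.4750, f(x_7) = 1.530321, coefficient = 4
x_8 = 2.6500, f(x_8) = 1.250881, coefficient = 2
x_9 = 2.8250, f(x_9) = 0.879508, coefficient = 4
x_10 = 3.0000, f(x_10) = 0.423360, coefficient = 1

I ≈ (0.175000/3) × 43.822219 = 2.556296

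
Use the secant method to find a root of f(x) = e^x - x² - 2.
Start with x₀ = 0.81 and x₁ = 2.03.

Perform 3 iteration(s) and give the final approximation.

f(x) = e^x - x² - 2
x₀ = 0.81, x₁ = 2.03

Secant formula: x_{n+1} = x_n - f(x_n)(x_n - x_{n-1})/(f(x_n) - f(x_{n-1}))

Iteration 1:
  f(0.810000) = -0.408192
  f(2.030000) = 1.493186
  x_2 = 2.030000 - 1.493186×(2.030000 - 0.810000)/(1.493186 - (-0.408192))
       = 1.071912
Iteration 2:
  f(2.030000) = 1.493186
  f(1.071912) = -0.228036
  x_3 = 1.071912 - (-0.228036)×(1.071912 - 2.030000)/(-0.228036 - 1.493186)
       = 1.198844
Iteration 3:
  f(1.071912) = -0.228036
  f(1.198844) = -0.120945
  x_4 = 1.198844 - (-0.120945)×(1.198844 - 1.071912)/(-0.120945 - (-0.228036))
       = 1.342198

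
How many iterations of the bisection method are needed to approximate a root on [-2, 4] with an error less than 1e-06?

We need (b-a)/2^n ≤ 1e-06
(4 - (-2))/2^n ≤ 1e-06
6/2^n ≤ 1e-06
2^n ≥ 6000000
n ≥ log₂(6000000) = 22.52
n ≥ 23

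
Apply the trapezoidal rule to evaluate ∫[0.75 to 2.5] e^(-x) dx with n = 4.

f(x) = e^(-x)
a = 0.75, b = 2.5, n = 4
h = (b - a)/n = 0.437500

Trapezoidal rule: (h/2)[f(x₀) + 2f(x₁) + 2f(x₂) + ... + f(xₙ)]

x_0 = 0.7500, f(x_0) = 0.472367, coefficient = 1
x_1 = 1.1875, f(x_1) = 0.304983, coefficient = 2
x_2 = 1.6250, f(x_2) = 0.196912, coefficient = 2
x_3 = 2.0625, f(x_3) = 0.127136, coefficient = 2
x_4 = 2.5000, f(x_4) = 0.082085, coefficient = 1

I ≈ (0.437500/2) × 1.812512 = 0.396487
Exact value: 0.390282
Error: 0.006205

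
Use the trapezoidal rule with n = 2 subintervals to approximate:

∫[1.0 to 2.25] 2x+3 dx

f(x) = 2x+3
a = 1.0, b = 2.25, n = 2
h = (b - a)/n = 0.625000

Trapezoidal rule: (h/2)[f(x₀) + 2f(x₁) + 2f(x₂) + ... + f(xₙ)]

x_0 = 1.0000, f(x_0) = 5.000000, coefficient = 1
x_1 = 1.6250, f(x_1) = 6.250000, coefficient = 2
x_2 = 2.2500, f(x_2) = 7.500000, coefficient = 1

I ≈ (0.625000/2) × 25.000000 = 7.812500
Exact value: 7.812500
Error: 0.000000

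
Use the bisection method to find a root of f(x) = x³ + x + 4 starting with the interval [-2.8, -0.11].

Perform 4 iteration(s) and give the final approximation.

f(x) = x³ + x + 4
Initial interval: [-2.8, -0.11]

Iteration 1:
  c_1 = (-2.800000 + (-0.110000))/2 = -1.455000
  f(c_1) = f(-1.455000) = -0.535271
  f(a) × f(c) ≥ 0, new interval: [-1.455000, -0.110000]
Iteration 2:
  c_2 = (-1.455000 + (-0.110000))/2 = -0.782500
  f(c_2) = f(-0.782500) = 2.738370
  f(a) × f(c) < 0, new interval: [-1.455000, -0.782500]
Iteration 3:
  c_3 = (-1.455000 + (-0.782500))/2 = -1.118750
  f(c_3) = f(-1.118750) = 1.481021
  f(a) × f(c) < 0, new interval: [-1.455000, -1.118750]
Iteration 4:
  c_4 = (-1.455000 + (-1.118750))/2 = -1.286875
  f(c_4) = f(-1.286875) = 0.581999
  f(a) × f(c) < 0, new interval: [-1.455000, -1.286875]

After 4 iteration(s), the approximation is c_4 = -1.286875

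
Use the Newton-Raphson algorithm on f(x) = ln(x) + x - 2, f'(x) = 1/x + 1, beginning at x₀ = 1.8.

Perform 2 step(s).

f(x) = ln(x) + x - 2
f'(x) = 1/x + 1
x₀ = 1.8

Newton-Raphson formula: x_{n+1} = x_n - f(x_n)/f'(x_n)

Iteration 1:
  f(1.800000) = 0.387787
  f'(1.800000) = 1.555556
  x_1 = 1.800000 - 0.387787/1.555556 = 1.550709
Iteration 2:
  f(1.550709) = -0.010579
  f'(1.550709) = 1.644866
  x_2 = 1.550709 - (-0.010579)/1.644866 = 1.557140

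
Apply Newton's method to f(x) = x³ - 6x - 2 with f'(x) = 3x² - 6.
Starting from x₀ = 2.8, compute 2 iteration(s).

f(x) = x³ - 6x - 2
f'(x) = 3x² - 6
x₀ = 2.8

Newton-Raphson formula: x_{n+1} = x_n - f(x_n)/f'(x_n)

Iteration 1:
  f(2.800000) = 3.152000
  f'(2.800000) = 17.520000
  x_1 = 2.800000 - 3.152000/17.520000 = 2.620091
Iteration 2:
  f(2.620091) = 0.266061
  f'(2.620091) = 14.594636
  x_2 = 2.620091 - 0.266061/14.594636 = 2.601861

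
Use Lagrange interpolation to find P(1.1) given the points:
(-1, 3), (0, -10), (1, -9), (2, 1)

Lagrange interpolation formula:
P(x) = Σ yᵢ × Lᵢ(x)
where Lᵢ(x) = Π_{j≠i} (x - xⱼ)/(xᵢ - xⱼ)

L_0(1.1) = (1.1 - 0)/(-1 - 0) × (1.1 - 1)/(-1 - 1) × (1.1 - 2)/(-1 - 2) = 0.016500
L_1(1.1) = (1.1 - (-1))/(0 - (-1)) × (1.1 - 1)/(0 - 1) × (1.1 - 2)/(0 - 2) = -0.094500
L_2(1.1) = (1.1 - (-1))/(1 - (-1)) × (1.1 - 0)/(1 - 0) × (1.1 - 2)/(1 - 2) = 1.039500
L_3(1.1) = (1.1 - (-1))/(2 - (-1)) × (1.1 - 0)/(2 - 0) × (1.1 - 1)/(2 - 1) = 0.038500

P(1.1) = 3×L_0(1.1) + (-10)×L_1(1.1) + (-9)×L_2(1.1) + 1×L_3(1.1)
P(1.1) = -8.322500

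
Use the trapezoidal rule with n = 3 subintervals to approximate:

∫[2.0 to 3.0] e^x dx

f(x) = e^x
a = 2.0, b = 3.0, n = 3
h = (b - a)/n = 0.333333

Trapezoidal rule: (h/2)[f(x₀) + 2f(x₁) + 2f(x₂) + ... + f(xₙ)]

x_0 = 2.0000, f(x_0) = 7.389056, coefficient = 1
x_1 = 2.3333, f(x_1) = 10.312259, coefficient = 2
x_2 = 2.6667, f(x_2) = 14.391916, coefficient = 2
x_3 = 3.0000, f(x_3) = 20.085537, coefficient = 1

I ≈ (0.333333/2) × 76.882942 = 12.813824
Exact value: 12.696481
Error: 0.117343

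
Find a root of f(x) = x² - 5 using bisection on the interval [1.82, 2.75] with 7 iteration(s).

f(x) = x² - 5
Initial interval: [1.82, 2.75]

Iteration 1:
  c_1 = (1.820000 + 2.750000)/2 = 2.285000
  f(c_1) = f(2.285000) = 0.221225
  f(a) × f(c) < 0, new interval: [1.820000, 2.285000]
Iteration 2:
  c_2 = (1.820000 + 2.285000)/2 = 2.052500
  f(c_2) = f(2.052500) = -0.787244
  f(a) × f(c) ≥ 0, new interval: [2.052500, 2.285000]
Iteration 3:
  c_3 = (2.052500 + 2.285000)/2 = 2.168750
  f(c_3) = f(2.168750) = -0.296523
  f(a) × f(c) ≥ 0, new interval: [2.168750, 2.285000]
Iteration 4:
  c_4 = (2.168750 + 2.285000)/2 = 2.226875
  f(c_4) = f(2.226875) = -0.041028
  f(a) × f(c) ≥ 0, new interval: [2.226875, 2.285000]
Iteration 5:
  c_5 = (2.226875 + 2.285000)/2 = 2.255937
  f(c_5) = f(2.255937) = 0.089254
  f(a) × f(c) < 0, new interval: [2.226875, 2.255937]
Iteration 6:
  c_6 = (2.226875 + 2.255937)/2 = 2.241406
  f(c_6) = f(2.241406) = 0.023902
  f(a) × f(c) < 0, new interval: [2.226875, 2.241406]
Iteration 7:
  c_7 = (2.226875 + 2.241406)/2 = 2.234141
  f(c_7) = f(2.234141) = -0.008616
  f(a) × f(c) ≥ 0, new interval: [2.234141, 2.241406]

After 7 iteration(s), the approximation is c_7 = 2.234141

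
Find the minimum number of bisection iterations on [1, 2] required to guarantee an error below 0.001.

We need (b-a)/2^n ≤ 0.001
(2 - 1)/2^n ≤ 0.001
1/2^n ≤ 0.001
2^n ≥ 1000
n ≥ log₂(1000) = 9.97
n ≥ 10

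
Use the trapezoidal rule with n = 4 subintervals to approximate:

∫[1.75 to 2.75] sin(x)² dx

f(x) = sin(x)²
a = 1.75, b = 2.75, n = 4
h = (b - a)/n = 0.250000

Trapezoidal rule: (h/2)[f(x₀) + 2f(x₁) + 2f(x₂) + ... + f(xₙ)]

x_0 = 1.7500, f(x_0) = 0.968228, coefficient = 1
x_1 = 2.0000, f(x_1) = 0.826822, coefficient = 2
x_2 = 2.2500, f(x_2) = 0.605398, coefficient = 2
x_3 = 2.5000, f(x_3) = 0.358169, coefficient = 2
x_4 = 2.7500, f(x_4) = 0.145665, coefficient = 1

I ≈ (0.250000/2) × 4.694671 = 0.586834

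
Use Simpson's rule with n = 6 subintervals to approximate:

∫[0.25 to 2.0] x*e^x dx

f(x) = x*e^x
a = 0.25, b = 2.0, n = 6
h = (b - a)/n = 0.291667

Simpson's rule: (h/3)[f(x₀) + 4f(x₁) + 2f(x₂) + ... + f(xₙ)]

x_0 = 0.2500, f(x_0) = 0.321006, coefficient = 1
x_1 = 0.5417, f(x_1) = 0.931054, coefficient = 4
x_2 = 0.8333, f(x_2) = 1.917480, coefficient = 2
x_3 = 1.1250, f(x_3) = 3.465244, coefficient = 4
x_4 = 1.4167, f(x_4) = 5.841417, coefficient = 2
x_5 = 1.7083, f(x_5) = 9.429580, coefficient = 4
x_6 = 2.0000, f(x_6) = 14.778112, coefficient = 1

I ≈ (0.291667/3) × 85.920425 = 8.353375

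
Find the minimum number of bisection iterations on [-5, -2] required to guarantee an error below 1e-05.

We need (b-a)/2^n ≤ 1e-05
(-2 - (-5))/2^n ≤ 1e-05
3/2^n ≤ 1e-05
2^n ≥ 300000
n ≥ log₂(300000) = 18.19
n ≥ 19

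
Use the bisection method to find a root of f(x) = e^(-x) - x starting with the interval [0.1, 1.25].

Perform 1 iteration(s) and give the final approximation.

f(x) = e^(-x) - x
Initial interval: [0.1, 1.25]

Iteration 1:
  c_1 = (0.100000 + 1.250000)/2 = 0.675000
  f(c_1) = f(0.675000) = -0.165844
  f(a) × f(c) < 0, new interval: [0.100000, 0.675000]

After 1 iteration(s), the approximation is c_1 = 0.675000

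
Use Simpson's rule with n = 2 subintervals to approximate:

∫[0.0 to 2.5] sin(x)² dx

f(x) = sin(x)²
a = 0.0, b = 2.5, n = 2
h = (b - a)/n = 1.250000

Simpson's rule: (h/3)[f(x₀) + 4f(x₁) + 2f(x₂) + ... + f(xₙ)]

x_0 = 0.0000, f(x_0) = 0.000000, coefficient = 1
x_1 = 1.2500, f(x_1) = 0.900572, coefficient = 4
x_2 = 2.5000, f(x_2) = 0.358169, coefficient = 1

I ≈ (1.250000/3) × 3.960456 = 1.650190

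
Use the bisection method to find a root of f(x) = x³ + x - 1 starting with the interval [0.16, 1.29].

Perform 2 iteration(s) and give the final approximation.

f(x) = x³ + x - 1
Initial interval: [0.16, 1.29]

Iteration 1:
  c_1 = (0.160000 + 1.290000)/2 = 0.725000
  f(c_1) = f(0.725000) = 0.106078
  f(a) × f(c) < 0, new interval: [0.160000, 0.725000]
Iteration 2:
  c_2 = (0.160000 + 0.725000)/2 = 0.442500
  f(c_2) = f(0.442500) = -0.470856
  f(a) × f(c) ≥ 0, new interval: [0.442500, 0.725000]

After 2 iteration(s), the approximation is c_2 = 0.442500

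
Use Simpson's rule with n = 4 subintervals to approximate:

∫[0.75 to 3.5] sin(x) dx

f(x) = sin(x)
a = 0.75, b = 3.5, n = 4
h = (b - a)/n = 0.687500

Simpson's rule: (h/3)[f(x₀) + 4f(x₁) + 2f(x₂) + ... + f(xₙ)]

x_0 = 0.7500, f(x_0) = 0.681639, coefficient = 1
x_1 = 1.4375, f(x_1) = 0.991129, coefficient = 4
x_2 = 2.1250, f(x_2) = 0.850320, coefficient = 2
x_3 = 2.8125, f(x_3) = 0.323185, coefficient = 4
x_4 = 3.5000, f(x_4) = -0.350783, coefficient = 1

I ≈ (0.687500/3) × 7.288750 = 1.670339
Exact value: 1.668146
Error: 0.002193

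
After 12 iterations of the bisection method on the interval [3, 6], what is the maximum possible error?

Bisection error bound: |error| ≤ (b-a)/2^n
|error| ≤ (6 - 3)/2^12 = 3/2^12
|error| ≤ 0.0007324219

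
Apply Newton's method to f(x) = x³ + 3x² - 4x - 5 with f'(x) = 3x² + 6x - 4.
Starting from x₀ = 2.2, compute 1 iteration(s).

f(x) = x³ + 3x² - 4x - 5
f'(x) = 3x² + 6x - 4
x₀ = 2.2

Newton-Raphson formula: x_{n+1} = x_n - f(x_n)/f'(x_n)

Iteration 1:
  f(2.200000) = 11.368000
  f'(2.200000) = 23.720000
  x_1 = 2.200000 - 11.368000/23.720000 = 1.720742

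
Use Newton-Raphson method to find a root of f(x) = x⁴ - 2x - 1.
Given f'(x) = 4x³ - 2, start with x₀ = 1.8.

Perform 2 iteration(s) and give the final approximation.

f(x) = x⁴ - 2x - 1
f'(x) = 4x³ - 2
x₀ = 1.8

Newton-Raphson formula: x_{n+1} = x_n - f(x_n)/f'(x_n)

Iteration 1:
  f(1.800000) = 5.897600
  f'(1.800000) = 21.328000
  x_1 = 1.800000 - 5.897600/21.328000 = 1.523481
Iteration 2:
  f(1.523481) = 1.340051
  f'(1.523481) = 12.143960
  x_2 = 1.523481 - 1.340051/12.143960 = 1.413134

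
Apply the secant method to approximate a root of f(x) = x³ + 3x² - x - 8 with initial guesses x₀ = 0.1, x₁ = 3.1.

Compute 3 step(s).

f(x) = x³ + 3x² - x - 8
x₀ = 0.1, x₁ = 3.1

Secant formula: x_{n+1} = x_n - f(x_n)(x_n - x_{n-1})/(f(x_n) - f(x_{n-1}))

Iteration 1:
  f(0.100000) = -8.069000
  f(3.100000) = 47.521000
  x_2 = 3.100000 - 47.521000×(3.100000 - 0.100000)/(47.521000 - (-8.069000))
       = 0.535456
Iteration 2:
  f(3.100000) = 47.521000
  f(0.535456) = -7.521794
  x_3 = 0.535456 - (-7.521794)×(0.535456 - 3.100000)/(-7.521794 - 47.521000)
       = 0.885910
Iteration 3:
  f(0.535456) = -7.521794
  f(0.885910) = -5.836105
  x_4 = 0.885910 - (-5.836105)×(0.885910 - 0.535456)/(-5.836105 - (-7.521794))
       = 2.099234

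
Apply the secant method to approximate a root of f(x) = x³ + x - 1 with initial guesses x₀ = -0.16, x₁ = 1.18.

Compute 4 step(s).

f(x) = x³ + x - 1
x₀ = -0.16, x₁ = 1.18

Secant formula: x_{n+1} = x_n - f(x_n)(x_n - x_{n-1})/(f(x_n) - f(x_{n-1}))

Iteration 1:
  f(-0.160000) = -1.164096
  f(1.180000) = 1.823032
  x_2 = 1.180000 - 1.823032×(1.180000 - (-0.160000))/(1.823032 - (-1.164096))
       = 0.362203
Iteration 2:
  f(1.180000) = 1.823032
  f(0.362203) = -0.590279
  x_3 = 0.362203 - (-0.590279)×(0.362203 - 1.180000)/(-0.590279 - 1.823032)
       = 0.562231
Iteration 3:
  f(0.362203) = -0.590279
  f(0.562231) = -0.260046
  x_4 = 0.562231 - (-0.260046)×(0.562231 - 0.362203)/(-0.260046 - (-0.590279))
       = 0.719745
Iteration 4:
  f(0.562231) = -0.260046
  f(0.719745) = 0.092597
  x_5 = 0.719745 - 0.092597×(0.719745 - 0.562231)/(0.092597 - (-0.260046))
       = 0.678385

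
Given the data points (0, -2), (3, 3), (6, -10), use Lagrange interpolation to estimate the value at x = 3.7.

Lagrange interpolation formula:
P(x) = Σ yᵢ × Lᵢ(x)
where Lᵢ(x) = Π_{j≠i} (x - xⱼ)/(xᵢ - xⱼ)

L_0(3.7) = (3.7 - 3)/(0 - 3) × (3.7 - 6)/(0 - 6) = -0.089444
L_1(3.7) = (3.7 - 0)/(3 - 0) × (3.7 - 6)/(3 - 6) = 0.945556
L_2(3.7) = (3.7 - 0)/(6 - 0) × (3.7 - 3)/(6 - 3) = 0.143889

P(3.7) = (-2)×L_0(3.7) + 3×L_1(3.7) + (-10)×L_2(3.7)
P(3.7) = 1.576667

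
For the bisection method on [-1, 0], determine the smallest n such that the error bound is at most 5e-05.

We need (b-a)/2^n ≤ 5e-05
(0 - (-1))/2^n ≤ 5e-05
1/2^n ≤ 5e-05
2^n ≥ 20000
n ≥ log₂(20000) = 14.29
n ≥ 15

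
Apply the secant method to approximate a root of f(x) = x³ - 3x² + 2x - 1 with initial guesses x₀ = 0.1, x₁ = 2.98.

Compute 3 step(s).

f(x) = x³ - 3x² + 2x - 1
x₀ = 0.1, x₁ = 2.98

Secant formula: x_{n+1} = x_n - f(x_n)(x_n - x_{n-1})/(f(x_n) - f(x_{n-1}))

Iteration 1:
  f(0.100000) = -0.829000
  f(2.980000) = 4.782392
  x_2 = 2.980000 - 4.782392×(2.980000 - 0.100000)/(4.782392 - (-0.829000))
       = 0.525477
Iteration 2:
  f(2.980000) = 4.782392
  f(0.525477) = -0.632326
  x_3 = 0.525477 - (-0.632326)×(0.525477 - 2.980000)/(-0.632326 - 4.782392)
       = 0.812114
Iteration 3:
  f(0.525477) = -0.632326
  f(0.812114) = -0.818747
  x_4 = 0.812114 - (-0.818747)×(0.812114 - 0.525477)/(-0.818747 - (-0.632326))
       = -0.446777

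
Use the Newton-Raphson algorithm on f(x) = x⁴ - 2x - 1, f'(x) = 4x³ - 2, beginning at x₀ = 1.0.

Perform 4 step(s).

f(x) = x⁴ - 2x - 1
f'(x) = 4x³ - 2
x₀ = 1.0

Newton-Raphson formula: x_{n+1} = x_n - f(x_n)/f'(x_n)

Iteration 1:
  f(1.000000) = -2.000000
  f'(1.000000) = 2.000000
  x_1 = 1.000000 - (-2.000000)/2.000000 = 2.000000
Iteration 2:
  f(2.000000) = 11.000000
  f'(2.000000) = 30.000000
  x_2 = 2.000000 - 11.000000/30.000000 = 1.633333
Iteration 3:
  f(1.633333) = 2.850372
  f'(1.633333) = 15.429481
  x_3 = 1.633333 - 2.850372/15.429481 = 1.448598
Iteration 4:
  f(1.448598) = 0.506238
  f'(1.448598) = 10.159160
  x_4 = 1.448598 - 0.506238/10.159160 = 1.398767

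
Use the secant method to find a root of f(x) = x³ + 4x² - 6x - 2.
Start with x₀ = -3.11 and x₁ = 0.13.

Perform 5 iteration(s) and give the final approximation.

f(x) = x³ + 4x² - 6x - 2
x₀ = -3.11, x₁ = 0.13

Secant formula: x_{n+1} = x_n - f(x_n)(x_n - x_{n-1})/(f(x_n) - f(x_{n-1}))

Iteration 1:
  f(-3.110000) = 25.268169
  f(0.130000) = -2.710203
  x_2 = 0.130000 - (-2.710203)×(0.130000 - (-3.110000))/(-2.710203 - 25.268169)
       = -0.183852
Iteration 2:
  f(0.130000) = -2.710203
  f(-0.183852) = -0.767899
  x_3 = -0.183852 - (-0.767899)×(-0.183852 - 0.130000)/(-0.767899 - (-2.710203))
       = -0.307934
Iteration 3:
  f(-0.183852) = -0.767899
  f(-0.307934) = 0.197701
  x_4 = -0.307934 - 0.197701×(-0.307934 - (-0.183852))/(0.197701 - (-0.767899))
       = -0.282529
Iteration 4:
  f(-0.307934) = 0.197701
  f(-0.282529) = -0.008087
  x_5 = -0.282529 - (-0.008087)×(-0.282529 - (-0.307934))/(-0.008087 - 0.197701)
       = -0.283527
Iteration 5:
  f(-0.282529) = -0.008087
  f(-0.283527) = -0.000076
  x_6 = -0.283527 - (-0.000076)×(-0.283527 - (-0.282529))/(-0.000076 - (-0.008087))
       = -0.283537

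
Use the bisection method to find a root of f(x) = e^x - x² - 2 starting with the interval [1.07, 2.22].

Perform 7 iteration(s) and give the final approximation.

f(x) = e^x - x² - 2
Initial interval: [1.07, 2.22]

Iteration 1:
  c_1 = (1.070000 + 2.220000)/2 = 1.645000
  f(c_1) = f(1.645000) = 0.474985
  f(a) × f(c) < 0, new interval: [1.070000, 1.645000]
Iteration 2:
  c_2 = (1.070000 + 1.645000)/2 = 1.357500
  f(c_2) = f(1.357500) = 0.043659
  f(a) × f(c) < 0, new interval: [1.070000, 1.357500]
Iteration 3:
  c_3 = (1.070000 + 1.357500)/2 = 1.213750
  f(c_3) = f(1.213750) = -0.107105
  f(a) × f(c) ≥ 0, new interval: [1.213750, 1.357500]
Iteration 4:
  c_4 = (1.213750 + 1.357500)/2 = 1.285625
  f(c_4) = f(1.285625) = -0.035904
  f(a) × f(c) ≥ 0, new interval: [1.285625, 1.357500]
Iteration 5:
  c_5 = (1.285625 + 1.357500)/2 = 1.321562
  f(c_5) = f(1.321562) = 0.002748
  f(a) × f(c) < 0, new interval: [1.285625, 1.321562]
Iteration 6:
  c_6 = (1.285625 + 1.321562)/2 = 1.303594
  f(c_6) = f(1.303594) = -0.016850
  f(a) × f(c) ≥ 0, new interval: [1.303594, 1.321562]
Iteration 7:
  c_7 = (1.303594 + 1.321562)/2 = 1.312578
  f(c_7) = f(1.312578) = -0.007120
  f(a) × f(c) ≥ 0, new interval: [1.312578, 1.321562]

After 7 iteration(s), the approximation is c_7 = 1.312578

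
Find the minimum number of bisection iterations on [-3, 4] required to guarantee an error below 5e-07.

We need (b-a)/2^n ≤ 5e-07
(4 - (-3))/2^n ≤ 5e-07
7/2^n ≤ 5e-07
2^n ≥ 14000000
n ≥ log₂(14000000) = 23.74
n ≥ 24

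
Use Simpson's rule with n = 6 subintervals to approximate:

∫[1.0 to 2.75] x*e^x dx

f(x) = x*e^x
a = 1.0, b = 2.75, n = 6
h = (b - a)/n = 0.291667

Simpson's rule: (h/3)[f(x₀) + 4f(x₁) + 2f(x₂) + ... + f(xₙ)]

x_0 = 1.0000, f(x_0) = 2.718282, coefficient = 1
x_1 = 1.2917, f(x_1) = 4.700176, coefficient = 4
x_2 = 1.5833, f(x_2) = 7.712679, coefficient = 2
x_3 = 1.8750, f(x_3) = 12.226536, coefficient = 4
x_4 = 2.1667, f(x_4) = 18.913133, coefficient = 2
x_5 = 2.4583, f(x_5) = 28.726411, coefficient = 4
x_6 = 2.7500, f(x_6) = 43.017238, coefficient = 1

I ≈ (0.291667/3) × 281.599638 = 27.377743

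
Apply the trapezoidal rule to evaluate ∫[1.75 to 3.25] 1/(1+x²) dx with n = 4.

f(x) = 1/(1+x²)
a = 1.75, b = 3.25, n = 4
h = (b - a)/n = 0.375000

Trapezoidal rule: (h/2)[f(x₀) + 2f(x₁) + 2f(x₂) + ... + f(xₙ)]

x_0 = 1.7500, f(x_0) = 0.246154, coefficient = 1
x_1 = 2.1250, f(x_1) = 0.181303, coefficient = 2
x_2 = 2.5000, f(x_2) = 0.137931, coefficient = 2
x_3 = 2.8750, f(x_3) = 0.107926, coefficient = 2
x_4 = 3.2500, f(x_4) = 0.086486, coefficient = 1

I ≈ (0.375000/2) × 1.186960 = 0.222555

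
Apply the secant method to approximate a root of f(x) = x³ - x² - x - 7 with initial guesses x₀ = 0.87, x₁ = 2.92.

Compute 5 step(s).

f(x) = x³ - x² - x - 7
x₀ = 0.87, x₁ = 2.92

Secant formula: x_{n+1} = x_n - f(x_n)(x_n - x_{n-1})/(f(x_n) - f(x_{n-1}))

Iteration 1:
  f(0.870000) = -7.968397
  f(2.920000) = 6.450688
  x_2 = 2.920000 - 6.450688×(2.920000 - 0.870000)/(6.450688 - (-7.968397))
       = 2.002888
Iteration 2:
  f(2.920000) = 6.450688
  f(2.002888) = -4.979740
  x_3 = 2.002888 - (-4.979740)×(2.002888 - 2.920000)/(-4.979740 - 6.450688)
       = 2.402434
Iteration 3:
  f(2.002888) = -4.979740
  f(2.402434) = -1.308021
  x_4 = 2.402434 - (-1.308021)×(2.402434 - 2.002888)/(-1.308021 - (-4.979740))
       = 2.544769
Iteration 4:
  f(2.402434) = -1.308021
  f(2.544769) = 0.458922
  x_5 = 2.544769 - 0.458922×(2.544769 - 2.402434)/(0.458922 - (-1.308021))
       = 2.507801
Iteration 5:
  f(2.544769) = 0.458922
  f(2.507801) = -0.025144
  x_6 = 2.507801 - (-0.025144)×(2.507801 - 2.544769)/(-0.025144 - 0.458922)
       = 2.509721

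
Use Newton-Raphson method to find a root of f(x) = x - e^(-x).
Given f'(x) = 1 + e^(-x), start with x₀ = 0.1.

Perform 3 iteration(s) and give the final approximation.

f(x) = x - e^(-x)
f'(x) = 1 + e^(-x)
x₀ = 0.1

Newton-Raphson formula: x_{n+1} = x_n - f(x_n)/f'(x_n)

Iteration 1:
  f(0.100000) = -0.804837
  f'(0.100000) = 1.904837
  x_1 = 0.100000 - (-0.804837)/1.904837 = 0.522523
Iteration 2:
  f(0.522523) = -0.070500
  f'(0.522523) = 1.593023
  x_2 = 0.522523 - (-0.070500)/1.593023 = 0.566778
Iteration 3:
  f(0.566778) = -0.000572
  f'(0.566778) = 1.567350
  x_3 = 0.566778 - (-0.000572)/1.567350 = 0.567143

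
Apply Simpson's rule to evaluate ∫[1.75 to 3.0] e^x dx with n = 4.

f(x) = e^x
a = 1.75, b = 3.0, n = 4
h = (b - a)/n = 0.312500

Simpson's rule: (h/3)[f(x₀) + 4f(x₁) + 2f(x₂) + ... + f(xₙ)]

x_0 = 1.7500, f(x_0) = 5.754603, coefficient = 1
x_1 = 2.0625, f(x_1) = 7.865609, coefficient = 4
x_2 = 2.3750, f(x_2) = 10.751013, coefficient = 2
x_3 = 2.6875, f(x_3) = 14.694893, coefficient = 4
x_4 = 3.0000, f(x_4) = 20.085537, coefficient = 1

I ≈ (0.312500/3) × 137.584174 = 14.331685
Exact value: 14.330934
Error: 0.000751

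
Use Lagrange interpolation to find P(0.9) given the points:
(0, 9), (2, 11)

Lagrange interpolation formula:
P(x) = Σ yᵢ × Lᵢ(x)
where Lᵢ(x) = Π_{j≠i} (x - xⱼ)/(xᵢ - xⱼ)

L_0(0.9) = (0.9 - 2)/(0 - 2) = 0.550000
L_1(0.9) = (0.9 - 0)/(2 - 0) = 0.450000

P(0.9) = 9×L_0(0.9) + 11×L_1(0.9)
P(0.9) = 9.900000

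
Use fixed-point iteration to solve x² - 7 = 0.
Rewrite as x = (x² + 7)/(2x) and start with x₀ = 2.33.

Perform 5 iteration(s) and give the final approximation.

Equation: x² - 7 = 0
Fixed-point form: x = (x² + 7)/(2x)
x₀ = 2.33

x_1 = g(2.330000) = 2.667146
x_2 = g(2.667146) = 2.645837
x_3 = g(2.645837) = 2.645751
x_4 = g(2.645751) = 2.645751
x_5 = g(2.645751) = 2.645751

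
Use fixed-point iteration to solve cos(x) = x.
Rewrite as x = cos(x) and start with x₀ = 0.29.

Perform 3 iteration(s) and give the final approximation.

Equation: cos(x) = x
Fixed-point form: x = cos(x)
x₀ = 0.29

x_1 = g(0.290000) = 0.958244
x_2 = g(0.958244) = 0.574958
x_3 = g(0.574958) = 0.839215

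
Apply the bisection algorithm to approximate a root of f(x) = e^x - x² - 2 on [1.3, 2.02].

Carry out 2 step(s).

f(x) = e^x - x² - 2
Initial interval: [1.3, 2.02]

Iteration 1:
  c_1 = (1.300000 + 2.020000)/2 = 1.660000
  f(c_1) = f(1.660000) = 0.503711
  f(a) × f(c) < 0, new interval: [1.300000, 1.660000]
Iteration 2:
  c_2 = (1.300000 + 1.660000)/2 = 1.480000
  f(c_2) = f(1.480000) = 0.202546
  f(a) × f(c) < 0, new interval: [1.300000, 1.480000]

After 2 iteration(s), the approximation is c_2 = 1.480000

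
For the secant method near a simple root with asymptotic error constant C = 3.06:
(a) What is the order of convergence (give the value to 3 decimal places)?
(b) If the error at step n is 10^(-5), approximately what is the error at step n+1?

(a) Secant method has superlinear convergence with order φ = (1+√5)/2 ≈ 1.618.
    This means |e_{n+1}| ≈ C|e_n|^1.618.

(b) With |e_n| = 10^(-5) and C = 3.06:
    |e_{n+1}| ≈ 3.06 × (10^(-5))^1.618 = 3.06 × 10^(-8.09)

(a) ≈ 1.618 (golden ratio); (b) |e_{n+1}| ≈ 2.486e-08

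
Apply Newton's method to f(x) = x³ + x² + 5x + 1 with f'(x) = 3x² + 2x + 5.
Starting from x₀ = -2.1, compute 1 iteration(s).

f(x) = x³ + x² + 5x + 1
f'(x) = 3x² + 2x + 5
x₀ = -2.1

Newton-Raphson formula: x_{n+1} = x_n - f(x_n)/f'(x_n)

Iteration 1:
  f(-2.100000) = -14.351000
  f'(-2.100000) = 14.030000
  x_1 = -2.100000 - (-14.351000)/14.030000 = -1.077120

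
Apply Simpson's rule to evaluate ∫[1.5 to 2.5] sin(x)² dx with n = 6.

f(x) = sin(x)²
a = 1.5, b = 2.5, n = 6
h = (b - a)/n = 0.166667

Simpson's rule: (h/3)[f(x₀) + 4f(x₁) + 2f(x₂) + ... + f(xₙ)]

x_0 = 1.5000, f(x_0) = 0.994996, coefficient = 1
x_1 = 1.6667, f(x_1) = 0.990837, coefficient = 4
x_2 = 1.8333, f(x_2) = 0.932643, coefficient = 2
x_3 = 2.0000, f(x_3) = 0.826822, coefficient = 4
x_4 = 2.1667, f(x_4) = 0.685022, coefficient = 2
x_5 = 2.3333, f(x_5) = 0.522853, coefficient = 4
x_6 = 2.5000, f(x_6) = 0.358169, coefficient = 1

I ≈ (0.166667/3) × 13.950543 = 0.775030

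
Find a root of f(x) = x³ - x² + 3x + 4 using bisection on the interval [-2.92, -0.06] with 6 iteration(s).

f(x) = x³ - x² + 3x + 4
Initial interval: [-2.92, -0.06]

Iteration 1:
  c_1 = (-2.920000 + (-0.060000))/2 = -1.490000
  f(c_1) = f(-1.490000) = -5.998049
  f(a) × f(c) ≥ 0, new interval: [-1.490000, -0.060000]
Iteration 2:
  c_2 = (-1.490000 + (-0.060000))/2 = -0.775000
  f(c_2) = f(-0.775000) = 0.608891
  f(a) × f(c) < 0, new interval: [-1.490000, -0.775000]
Iteration 3:
  c_3 = (-1.490000 + (-0.775000))/2 = -1.132500
  f(c_3) = f(-1.132500) = -2.132551
  f(a) × f(c) ≥ 0, new interval: [-1.132500, -0.775000]
Iteration 4:
  c_4 = (-1.132500 + (-0.775000))/2 = -0.953750
  f(c_4) = f(-0.953750) = -0.638457
  f(a) × f(c) ≥ 0, new interval: [-0.953750, -0.775000]
Iteration 5:
  c_5 = (-0.953750 + (-0.775000))/2 = -0.864375
  f(c_5) = f(-0.864375) = 0.013918
  f(a) × f(c) < 0, new interval: [-0.953750, -0.864375]
Iteration 6:
  c_6 = (-0.953750 + (-0.864375))/2 = -0.909063
  f(c_6) = f(-0.909063) = -0.304826
  f(a) × f(c) ≥ 0, new interval: [-0.909063, -0.864375]

After 6 iteration(s), the approximation is c_6 = -0.909063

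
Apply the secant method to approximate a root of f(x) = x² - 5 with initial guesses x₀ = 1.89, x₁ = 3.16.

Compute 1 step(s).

f(x) = x² - 5
x₀ = 1.89, x₁ = 3.16

Secant formula: x_{n+1} = x_n - f(x_n)(x_n - x_{n-1})/(f(x_n) - f(x_{n-1}))

Iteration 1:
  f(1.890000) = -1.427900
  f(3.160000) = 4.985600
  x_2 = 3.160000 - 4.985600×(3.160000 - 1.890000)/(4.985600 - (-1.427900))
       = 2.172752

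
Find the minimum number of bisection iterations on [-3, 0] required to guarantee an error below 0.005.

We need (b-a)/2^n ≤ 0.005
(0 - (-3))/2^n ≤ 0.005
3/2^n ≤ 0.005
2^n ≥ 600
n ≥ log₂(600) = 9.23
n ≥ 10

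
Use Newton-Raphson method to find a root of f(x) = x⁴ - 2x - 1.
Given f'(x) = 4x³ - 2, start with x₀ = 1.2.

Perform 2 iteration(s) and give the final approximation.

f(x) = x⁴ - 2x - 1
f'(x) = 4x³ - 2
x₀ = 1.2

Newton-Raphson formula: x_{n+1} = x_n - f(x_n)/f'(x_n)

Iteration 1:
  f(1.200000) = -1.326400
  f'(1.200000) = 4.912000
  x_1 = 1.200000 - (-1.326400)/4.912000 = 1.470033
Iteration 2:
  f(1.470033) = 0.729838
  f'(1.470033) = 10.706937
  x_2 = 1.470033 - 0.729838/10.706937 = 1.401868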